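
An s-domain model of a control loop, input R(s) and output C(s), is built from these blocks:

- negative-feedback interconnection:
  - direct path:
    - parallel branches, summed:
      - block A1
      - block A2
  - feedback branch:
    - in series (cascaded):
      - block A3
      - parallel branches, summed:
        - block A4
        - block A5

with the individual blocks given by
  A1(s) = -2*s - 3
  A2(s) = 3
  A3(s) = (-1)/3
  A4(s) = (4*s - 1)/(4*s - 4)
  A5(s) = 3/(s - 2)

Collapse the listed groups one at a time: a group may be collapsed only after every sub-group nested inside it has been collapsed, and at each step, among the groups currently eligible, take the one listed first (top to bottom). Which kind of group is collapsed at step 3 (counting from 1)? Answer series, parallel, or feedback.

The answer is series.

Reasoning:
1. parallel reduction of A1, A2
2. sum the parallel branches A4, A5
3. cascade A3, (A4+A5)
4. collapse the loop ((A1+A2) forward, (A3*(A4+A5)) return)
Step 3: series.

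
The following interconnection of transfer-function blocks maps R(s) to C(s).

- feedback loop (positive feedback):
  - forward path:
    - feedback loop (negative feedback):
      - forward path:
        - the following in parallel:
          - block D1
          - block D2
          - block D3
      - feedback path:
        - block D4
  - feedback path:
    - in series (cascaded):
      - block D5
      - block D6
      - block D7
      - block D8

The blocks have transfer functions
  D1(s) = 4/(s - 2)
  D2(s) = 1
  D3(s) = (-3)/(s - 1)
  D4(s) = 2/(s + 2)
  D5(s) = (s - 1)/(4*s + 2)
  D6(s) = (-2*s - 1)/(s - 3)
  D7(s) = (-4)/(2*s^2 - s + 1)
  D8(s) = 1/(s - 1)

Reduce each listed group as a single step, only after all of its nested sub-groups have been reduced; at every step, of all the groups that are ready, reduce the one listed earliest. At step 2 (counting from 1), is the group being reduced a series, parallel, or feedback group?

The answer is feedback.

Reasoning:
Step 1. combine D1, D2, D3 in parallel
Step 2. reduce the feedback loop with forward (D1+D2+D3) and return D4
Step 3. series reduction of D5, D6, D7, D8
Step 4. collapse the loop ([(D1+D2+D3)/(1+(D1+D2+D3)*D4)] forward, (D5*D6*D7*D8) return)
At step 2 the group reduced is feedback.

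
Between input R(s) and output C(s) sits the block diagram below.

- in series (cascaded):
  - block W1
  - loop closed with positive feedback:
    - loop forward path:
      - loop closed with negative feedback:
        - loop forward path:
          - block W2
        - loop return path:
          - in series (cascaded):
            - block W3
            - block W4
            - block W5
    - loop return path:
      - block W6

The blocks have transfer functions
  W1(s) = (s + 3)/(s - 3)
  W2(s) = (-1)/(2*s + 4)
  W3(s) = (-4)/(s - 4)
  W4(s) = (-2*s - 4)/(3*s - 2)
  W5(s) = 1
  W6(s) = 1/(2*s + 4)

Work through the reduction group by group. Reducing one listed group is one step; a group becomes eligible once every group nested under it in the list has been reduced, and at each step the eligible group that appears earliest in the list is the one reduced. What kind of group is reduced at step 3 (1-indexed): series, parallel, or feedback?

1. combine W3, W4, W5 in series
2. reduce the feedback loop with forward W2 and return (W3*W4*W5)
3. collapse the loop ([W2/(1+W2*(W3*W4*W5))] forward, W6 return)
4. reduce the series chain W1, [[W2/(1+W2*(W3*W4*W5))]/(1-[W2/(1+W2*(W3*W4*W5))]*W6)]
So the answer for step 3 is feedback.

Answer: feedback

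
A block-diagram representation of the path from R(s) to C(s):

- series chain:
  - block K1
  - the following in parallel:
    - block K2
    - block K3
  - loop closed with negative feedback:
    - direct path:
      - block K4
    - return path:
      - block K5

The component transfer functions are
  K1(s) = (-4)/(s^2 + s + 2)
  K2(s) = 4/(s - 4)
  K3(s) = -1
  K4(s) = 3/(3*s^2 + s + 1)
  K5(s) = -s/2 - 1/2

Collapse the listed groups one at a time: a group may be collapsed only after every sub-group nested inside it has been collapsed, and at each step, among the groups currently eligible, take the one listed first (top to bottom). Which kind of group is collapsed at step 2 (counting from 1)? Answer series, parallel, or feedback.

Step 1. sum the parallel branches K2, K3
Step 2. apply the feedback formula to K4, K5
Step 3. cascade K1, (K2+K3), [K4/(1+K4*K5)]
The group at step 2 is a feedback group.

Final answer: feedback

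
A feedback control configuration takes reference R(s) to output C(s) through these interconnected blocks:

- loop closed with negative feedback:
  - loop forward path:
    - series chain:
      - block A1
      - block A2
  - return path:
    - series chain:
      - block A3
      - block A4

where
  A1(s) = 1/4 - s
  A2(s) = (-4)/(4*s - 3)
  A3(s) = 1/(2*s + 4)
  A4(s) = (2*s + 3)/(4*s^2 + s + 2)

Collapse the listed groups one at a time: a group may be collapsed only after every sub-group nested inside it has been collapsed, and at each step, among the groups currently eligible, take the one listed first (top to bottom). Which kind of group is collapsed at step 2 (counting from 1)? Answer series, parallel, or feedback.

Step 1 - combine A1, A2 in series
Step 2 - combine A3, A4 in series
Step 3 - feedback reduction of (A1*A2), (A3*A4)
So the answer for step 2 is series.

Hence the answer: series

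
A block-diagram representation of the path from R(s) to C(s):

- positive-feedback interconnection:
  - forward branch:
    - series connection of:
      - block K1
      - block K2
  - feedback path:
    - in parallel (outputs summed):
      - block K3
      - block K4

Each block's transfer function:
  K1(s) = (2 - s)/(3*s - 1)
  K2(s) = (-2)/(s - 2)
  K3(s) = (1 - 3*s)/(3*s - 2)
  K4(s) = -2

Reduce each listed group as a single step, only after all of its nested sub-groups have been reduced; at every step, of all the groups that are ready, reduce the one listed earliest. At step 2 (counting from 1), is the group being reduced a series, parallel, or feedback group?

The answer is parallel.

Reasoning:
Step 1 - cascade K1, K2
Step 2 - combine K3, K4 in parallel
Step 3 - close the feedback loop around (K1*K2), (K3+K4)
The group at step 2 is a parallel group.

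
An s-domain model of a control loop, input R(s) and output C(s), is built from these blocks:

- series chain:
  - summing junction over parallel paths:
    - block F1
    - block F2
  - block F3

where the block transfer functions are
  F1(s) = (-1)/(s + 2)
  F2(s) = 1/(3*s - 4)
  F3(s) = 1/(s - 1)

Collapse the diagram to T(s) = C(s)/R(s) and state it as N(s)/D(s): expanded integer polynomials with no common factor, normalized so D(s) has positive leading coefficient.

First reduce the diagram to T(s).

Step 1 - reduce the parallel group F1, F2 -> (6 - 2*s)/(3*s^2 + 2*s - 8)
Step 2 - reduce the series chain (F1+F2), F3: this yields T(s), and no further normalization is needed

Answer: (6 - 2*s)/(3*s^3 - s^2 - 10*s + 8)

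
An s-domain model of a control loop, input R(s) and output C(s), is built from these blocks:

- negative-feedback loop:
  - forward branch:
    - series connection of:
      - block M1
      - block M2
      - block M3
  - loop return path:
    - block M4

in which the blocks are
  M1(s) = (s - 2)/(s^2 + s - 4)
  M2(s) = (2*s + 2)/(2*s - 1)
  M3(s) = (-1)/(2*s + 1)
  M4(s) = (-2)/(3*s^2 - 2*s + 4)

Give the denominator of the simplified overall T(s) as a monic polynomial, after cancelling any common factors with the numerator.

Reducing step by step:

1. cascade M1, M2, M3 -> (-2*s^2 + 2*s + 4)/(4*s^4 + 4*s^3 - 17*s^2 - s + 4)
2. collapse the loop ((M1*M2*M3) forward, M4 return) -> (-6*s^4 + 10*s^3 + 16)/(12*s^6 + 4*s^5 - 43*s^4 + 47*s^3 - 50*s^2 - 16*s + 8)
The result of step 2 is T(s) in lowest terms. Its denominator has leading coefficient 12; dividing the denominator through by 12 makes it monic.

Answer: s^6 + s^5/3 - 43*s^4/12 + 47*s^3/12 - 25*s^2/6 - 4*s/3 + 2/3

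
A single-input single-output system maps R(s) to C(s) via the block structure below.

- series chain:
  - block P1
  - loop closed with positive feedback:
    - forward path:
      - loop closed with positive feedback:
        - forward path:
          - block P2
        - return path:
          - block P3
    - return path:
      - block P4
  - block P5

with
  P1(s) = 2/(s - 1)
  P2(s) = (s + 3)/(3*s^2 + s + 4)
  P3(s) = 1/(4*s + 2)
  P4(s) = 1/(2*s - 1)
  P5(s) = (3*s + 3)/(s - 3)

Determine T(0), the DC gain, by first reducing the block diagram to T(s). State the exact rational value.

Step 1 - close the feedback loop around P2, P3, giving (4*s^2 + 14*s + 6)/(12*s^3 + 10*s^2 + 17*s + 5)
Step 2 - close the feedback loop around [P2/(1-P2*P3)], P4, giving (8*s^3 + 24*s^2 - 2*s - 6)/(24*s^4 + 8*s^3 + 20*s^2 - 21*s - 11)
Step 3 - multiply P1, [[P2/(1-P2*P3)]/(1-[P2/(1-P2*P3)]*P4)], P5 (series), giving (48*s^4 + 192*s^3 + 132*s^2 - 48*s - 36)/(24*s^6 - 88*s^5 + 60*s^4 - 77*s^3 + 133*s^2 - 19*s - 33)
Evaluating the step-3 result (the overall T(s)) at s = 0 gives T(0) = -36/(-33) = 12/11.

Hence the answer: 12/11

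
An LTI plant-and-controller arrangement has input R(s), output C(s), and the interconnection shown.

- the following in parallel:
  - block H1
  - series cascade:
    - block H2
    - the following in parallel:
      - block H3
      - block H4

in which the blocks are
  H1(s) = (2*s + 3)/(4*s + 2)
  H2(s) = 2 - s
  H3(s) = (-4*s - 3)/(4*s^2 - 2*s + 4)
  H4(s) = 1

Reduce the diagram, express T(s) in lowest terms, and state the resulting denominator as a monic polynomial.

Reducing step by step:

Step 1. parallel reduction of H3, H4 gives (4*s^2 - 6*s + 1)/(4*s^2 - 2*s + 4)
Step 2. reduce the series chain H2, (H3+H4) gives (-4*s^3 + 14*s^2 - 13*s + 2)/(4*s^2 - 2*s + 4)
Step 3. parallel reduction of H1, (H2*(H3+H4)) gives (-4*s^4 + 14*s^3 - 4*s^2 - 4*s + 4)/(4*s^3 + 3*s + 2)
Step 3 gives the fully reduced T(s), with no common factor left to cancel. The denominator's leading coefficient is 4, so divide each of its coefficients by 4 to get the monic form.

Answer: s^3 + 3*s/4 + 1/2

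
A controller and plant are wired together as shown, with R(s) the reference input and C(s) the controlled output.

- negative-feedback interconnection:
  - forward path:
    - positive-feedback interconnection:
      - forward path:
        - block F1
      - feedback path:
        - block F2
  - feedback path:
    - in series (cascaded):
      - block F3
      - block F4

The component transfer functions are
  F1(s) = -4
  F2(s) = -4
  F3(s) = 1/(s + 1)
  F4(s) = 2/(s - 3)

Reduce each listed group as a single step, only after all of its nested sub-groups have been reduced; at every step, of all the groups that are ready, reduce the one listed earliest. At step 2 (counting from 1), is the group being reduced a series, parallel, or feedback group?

Answer: series

Working:
Step 1 - close the feedback loop around F1, F2
Step 2 - multiply F3, F4 (series)
Step 3 - collapse the loop ([F1/(1-F1*F2)] forward, (F3*F4) return)
So the answer for step 2 is series.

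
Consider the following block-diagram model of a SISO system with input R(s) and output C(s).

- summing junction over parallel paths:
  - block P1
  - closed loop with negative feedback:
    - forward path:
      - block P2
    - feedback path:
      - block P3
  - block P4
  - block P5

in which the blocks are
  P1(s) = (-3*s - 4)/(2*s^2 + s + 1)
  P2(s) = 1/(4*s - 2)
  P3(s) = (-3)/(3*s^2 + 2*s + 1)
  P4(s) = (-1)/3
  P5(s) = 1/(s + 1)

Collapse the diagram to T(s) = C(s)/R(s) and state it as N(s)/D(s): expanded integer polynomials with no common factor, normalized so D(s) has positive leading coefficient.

Step 1 - apply the feedback formula to P2, P3, giving (3*s^2 + 2*s + 1)/(12*s^3 + 2*s^2 - 5)
Step 2 - sum the parallel branches P1, [P2/(1+P2*P3)], P4, P5, giving the overall T(s)

Hence the answer: (-24*s^6 - 58*s^5 - 213*s^4 - 108*s^3 + 40*s^2 + 112*s + 53)/(72*s^6 + 120*s^5 + 90*s^4 + 18*s^3 - 39*s^2 - 30*s - 15)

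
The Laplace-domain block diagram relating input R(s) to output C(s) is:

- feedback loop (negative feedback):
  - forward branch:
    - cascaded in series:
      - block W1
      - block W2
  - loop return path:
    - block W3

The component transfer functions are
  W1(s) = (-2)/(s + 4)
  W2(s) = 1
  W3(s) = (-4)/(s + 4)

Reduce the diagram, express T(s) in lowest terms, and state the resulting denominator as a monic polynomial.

Answer: s^2 + 8*s + 24

Working:
Step 1 - combine W1, W2 in series -> (-2)/(s + 4)
Step 2 - close the feedback loop around (W1*W2), W3 -> (-2*s - 8)/(s^2 + 8*s + 24)
The result of step 2 is T(s) in lowest terms. Its denominator already has leading coefficient 1, so it is monic as it stands.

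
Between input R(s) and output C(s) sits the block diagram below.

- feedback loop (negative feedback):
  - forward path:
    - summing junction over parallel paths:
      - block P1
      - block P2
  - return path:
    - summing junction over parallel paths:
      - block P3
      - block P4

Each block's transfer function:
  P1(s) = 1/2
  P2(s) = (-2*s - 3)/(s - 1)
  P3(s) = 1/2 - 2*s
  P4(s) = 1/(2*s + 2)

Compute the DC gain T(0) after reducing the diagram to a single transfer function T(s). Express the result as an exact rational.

Step 1 - parallel reduction of P1, P2 = (-3*s - 7)/(2*s - 2)
Step 2 - add P3, P4 (parallel) = (-4*s^2 - 3*s + 2)/(2*s + 2)
Step 3 - apply the feedback formula to (P1+P2), (P3+P4) = (-6*s^2 - 20*s - 14)/(12*s^3 + 41*s^2 + 15*s - 18)
That last expression is T(s); at s = 0 only the constant terms survive, so T(0) = -14/(-18) = 7/9.

Hence the answer: 7/9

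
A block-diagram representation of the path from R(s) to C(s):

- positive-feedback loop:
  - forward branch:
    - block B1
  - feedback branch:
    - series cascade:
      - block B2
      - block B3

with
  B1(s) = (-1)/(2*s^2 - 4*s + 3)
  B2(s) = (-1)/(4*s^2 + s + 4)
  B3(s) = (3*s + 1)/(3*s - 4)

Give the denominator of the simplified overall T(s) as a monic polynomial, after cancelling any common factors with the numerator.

(1) combine B2, B3 in series -> (-3*s - 1)/(12*s^3 - 13*s^2 + 8*s - 16)
(2) apply the feedback formula to B1, (B2*B3) -> (-12*s^3 + 13*s^2 - 8*s + 16)/(24*s^5 - 74*s^4 + 104*s^3 - 103*s^2 + 85*s - 49)
Step 2 gives the fully reduced T(s), with no common factor left to cancel. The denominator's leading coefficient is 24, so divide each of its coefficients by 24 to get the monic form.

Answer: s^5 - 37*s^4/12 + 13*s^3/3 - 103*s^2/24 + 85*s/24 - 49/24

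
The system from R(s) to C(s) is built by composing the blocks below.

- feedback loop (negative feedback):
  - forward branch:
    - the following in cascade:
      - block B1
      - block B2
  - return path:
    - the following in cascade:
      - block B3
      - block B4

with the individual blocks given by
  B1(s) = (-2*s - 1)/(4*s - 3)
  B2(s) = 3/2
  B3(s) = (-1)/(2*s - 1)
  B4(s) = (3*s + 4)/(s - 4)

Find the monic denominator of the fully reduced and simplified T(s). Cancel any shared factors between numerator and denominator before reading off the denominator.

1. reduce the series chain B1, B2: (-6*s - 3)/(8*s - 6)
2. combine B3, B4 in series: (-3*s - 4)/(2*s^2 - 9*s + 4)
3. apply the feedback formula to (B1*B2), (B3*B4): (-12*s^3 + 48*s^2 + 3*s - 12)/(16*s^3 - 66*s^2 + 119*s - 12)
T(s) is the step-3 result (common factors already cancelled). Leading coefficient of the denominator: 16. Divide through by 16 for the monic polynomial.

Answer: s^3 - 33*s^2/8 + 119*s/16 - 3/4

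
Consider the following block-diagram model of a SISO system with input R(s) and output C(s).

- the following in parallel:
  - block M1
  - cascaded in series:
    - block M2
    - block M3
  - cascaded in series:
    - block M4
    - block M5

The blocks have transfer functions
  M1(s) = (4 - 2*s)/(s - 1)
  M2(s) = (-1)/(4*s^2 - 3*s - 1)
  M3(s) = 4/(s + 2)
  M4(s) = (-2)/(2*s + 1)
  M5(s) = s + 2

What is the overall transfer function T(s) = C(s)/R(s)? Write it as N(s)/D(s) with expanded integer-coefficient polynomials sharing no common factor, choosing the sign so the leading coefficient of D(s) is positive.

The answer is (-24*s^4 - 38*s^3 + 56*s^2 + 72*s + 12)/(8*s^4 + 14*s^3 - 9*s^2 - 11*s - 2).

Reasoning:
[1] combine M2, M3 in series; result (-4)/(4*s^3 + 5*s^2 - 7*s - 2)
[2] combine M4, M5 in series; result (-2*s - 4)/(2*s + 1)
[3] reduce the parallel group M1, (M2*M3), (M4*M5), giving the overall T(s)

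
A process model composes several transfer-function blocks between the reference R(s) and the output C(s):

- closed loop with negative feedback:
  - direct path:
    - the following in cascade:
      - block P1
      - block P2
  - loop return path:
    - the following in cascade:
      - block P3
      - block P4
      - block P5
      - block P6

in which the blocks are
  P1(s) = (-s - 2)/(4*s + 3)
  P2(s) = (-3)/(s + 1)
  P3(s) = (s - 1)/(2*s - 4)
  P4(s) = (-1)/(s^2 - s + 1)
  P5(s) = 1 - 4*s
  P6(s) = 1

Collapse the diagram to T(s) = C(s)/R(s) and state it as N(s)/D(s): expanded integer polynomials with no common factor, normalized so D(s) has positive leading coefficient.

(1) reduce the series chain P1, P2 = (3*s + 6)/(4*s^2 + 7*s + 3)
(2) series reduction of P3, P4, P5, P6 = (4*s^2 - 5*s + 1)/(2*s^3 - 6*s^2 + 6*s - 4)
(3) reduce the feedback loop with forward (P1*P2) and return (P3*P4*P5*P6); the result is T(s) itself (integer coefficients, no common factor, positive leading denominator coefficient)

Final answer: (6*s^4 - 6*s^3 - 18*s^2 + 24*s - 24)/(8*s^5 - 10*s^4 + 17*s^2 - 37*s - 6)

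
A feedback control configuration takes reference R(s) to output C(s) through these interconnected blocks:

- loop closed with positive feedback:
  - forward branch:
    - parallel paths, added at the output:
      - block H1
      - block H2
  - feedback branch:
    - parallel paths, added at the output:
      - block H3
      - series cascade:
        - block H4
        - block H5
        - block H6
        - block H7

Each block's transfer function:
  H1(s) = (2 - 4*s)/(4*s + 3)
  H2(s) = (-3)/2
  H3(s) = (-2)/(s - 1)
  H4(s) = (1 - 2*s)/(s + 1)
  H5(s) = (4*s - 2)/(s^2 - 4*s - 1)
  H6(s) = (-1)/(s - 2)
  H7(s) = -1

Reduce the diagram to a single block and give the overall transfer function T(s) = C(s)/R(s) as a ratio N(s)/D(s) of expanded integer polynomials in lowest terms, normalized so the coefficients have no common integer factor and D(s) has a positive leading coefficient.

Answer: (-20*s^6 + 115*s^5 - 90*s^4 - 190*s^3 + 100*s^2 + 75*s + 10)/(8*s^6 - 82*s^5 + 42*s^4 + 390*s^3 - 498*s^2 - 238*s - 22)

Working:
Step 1: reduce the parallel group H1, H2 gives (-20*s - 5)/(8*s + 6)
Step 2: cascade H4, H5, H6, H7 gives (-8*s^2 + 8*s - 2)/(s^4 - 5*s^3 + s^2 + 9*s + 2)
Step 3: sum the parallel branches H3, (H4*H5*H6*H7) gives (-2*s^4 + 2*s^3 + 14*s^2 - 28*s - 2)/(s^5 - 6*s^4 + 6*s^3 + 8*s^2 - 7*s - 2)
Step 4: collapse the loop ((H1+H2) forward, (H3+(H4*H5*H6*H7)) return), which is the overall transfer function T(s) = C(s)/R(s) in lowest terms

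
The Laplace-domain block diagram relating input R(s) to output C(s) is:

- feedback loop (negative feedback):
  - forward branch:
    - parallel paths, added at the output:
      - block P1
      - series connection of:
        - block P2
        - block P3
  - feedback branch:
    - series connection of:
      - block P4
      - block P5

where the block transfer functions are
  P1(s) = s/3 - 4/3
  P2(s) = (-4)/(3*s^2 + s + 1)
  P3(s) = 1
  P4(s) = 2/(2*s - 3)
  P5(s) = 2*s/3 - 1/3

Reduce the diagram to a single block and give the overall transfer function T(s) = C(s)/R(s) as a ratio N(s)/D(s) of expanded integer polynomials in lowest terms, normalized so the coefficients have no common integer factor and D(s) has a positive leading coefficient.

Reducing step by step:

1. multiply P2, P3 (series) -> (-4)/(3*s^2 + s + 1)
2. sum the parallel branches P1, (P2*P3) -> (3*s^3 - 11*s^2 - 3*s - 16)/(9*s^2 + 3*s + 3)
3. cascade P4, P5 -> (4*s - 2)/(6*s - 9)
4. collapse the loop ((P1+(P2*P3)) forward, (P4*P5) return): this yields T(s), and no further normalization is needed

Answer: (18*s^4 - 93*s^3 + 81*s^2 - 69*s + 144)/(12*s^4 + 4*s^3 - 53*s^2 - 67*s + 5)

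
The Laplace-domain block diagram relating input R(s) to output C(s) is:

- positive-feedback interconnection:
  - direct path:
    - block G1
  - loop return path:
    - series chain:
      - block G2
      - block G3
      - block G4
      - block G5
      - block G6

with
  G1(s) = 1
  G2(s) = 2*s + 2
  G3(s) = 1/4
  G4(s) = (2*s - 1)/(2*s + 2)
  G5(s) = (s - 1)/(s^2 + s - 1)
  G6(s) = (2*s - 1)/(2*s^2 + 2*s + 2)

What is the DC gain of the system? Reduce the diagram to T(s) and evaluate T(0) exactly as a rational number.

First reduce the diagram to T(s).

(1) multiply G2, G3, G4, G5, G6 (series), giving (4*s^3 - 8*s^2 + 5*s - 1)/(8*s^4 + 16*s^3 + 8*s^2 - 8)
(2) feedback reduction of G1, (G2*G3*G4*G5*G6), giving (8*s^4 + 16*s^3 + 8*s^2 - 8)/(8*s^4 + 12*s^3 + 16*s^2 - 5*s - 7)
That last expression is T(s); at s = 0 only the constant terms survive, so T(0) = -8/(-7) = 8/7.

Answer: 8/7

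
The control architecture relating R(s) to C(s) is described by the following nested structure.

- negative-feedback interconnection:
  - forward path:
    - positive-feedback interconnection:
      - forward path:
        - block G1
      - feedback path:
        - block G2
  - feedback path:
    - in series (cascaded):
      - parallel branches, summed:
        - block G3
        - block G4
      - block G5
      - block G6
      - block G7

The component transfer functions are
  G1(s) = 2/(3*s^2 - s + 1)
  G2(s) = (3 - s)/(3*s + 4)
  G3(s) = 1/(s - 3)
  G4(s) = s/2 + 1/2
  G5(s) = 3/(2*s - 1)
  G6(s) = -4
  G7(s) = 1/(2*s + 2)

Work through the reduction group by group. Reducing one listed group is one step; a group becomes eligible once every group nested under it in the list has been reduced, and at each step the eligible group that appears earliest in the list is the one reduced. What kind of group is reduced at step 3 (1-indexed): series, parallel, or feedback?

The answer is series.

Reasoning:
Step 1. feedback reduction of G1, G2
Step 2. add G3, G4 (parallel)
Step 3. series reduction of (G3+G4), G5, G6, G7
Step 4. close the feedback loop around [G1/(1-G1*G2)], ((G3+G4)*G5*G6*G7)
Step 3: series.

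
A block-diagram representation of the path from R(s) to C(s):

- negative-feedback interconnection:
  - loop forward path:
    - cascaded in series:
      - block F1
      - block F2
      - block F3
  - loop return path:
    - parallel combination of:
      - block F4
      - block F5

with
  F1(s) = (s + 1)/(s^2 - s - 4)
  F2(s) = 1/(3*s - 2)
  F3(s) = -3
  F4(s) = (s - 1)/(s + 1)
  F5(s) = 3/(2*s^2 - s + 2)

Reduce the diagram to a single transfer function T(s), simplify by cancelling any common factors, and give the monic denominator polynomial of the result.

Answer: s^5 - 13*s^4/6 - 5*s^3/2 + 25*s^2/6 - 23*s/3 + 13/6

Working:
Step 1: combine F1, F2, F3 in series gives (-3*s - 3)/(3*s^3 - 5*s^2 - 10*s + 8)
Step 2: combine F4, F5 in parallel gives (2*s^3 - 3*s^2 + 6*s + 1)/(2*s^3 + s^2 + s + 2)
Step 3: reduce the feedback loop with forward (F1*F2*F3) and return (F4+F5) gives (-6*s^3 - 3*s^2 - 3*s - 6)/(6*s^5 - 13*s^4 - 15*s^3 + 25*s^2 - 46*s + 13)
No further cancellation is possible in the step-3 result, so that is T(s). Its denominator becomes monic after dividing by the leading coefficient 6.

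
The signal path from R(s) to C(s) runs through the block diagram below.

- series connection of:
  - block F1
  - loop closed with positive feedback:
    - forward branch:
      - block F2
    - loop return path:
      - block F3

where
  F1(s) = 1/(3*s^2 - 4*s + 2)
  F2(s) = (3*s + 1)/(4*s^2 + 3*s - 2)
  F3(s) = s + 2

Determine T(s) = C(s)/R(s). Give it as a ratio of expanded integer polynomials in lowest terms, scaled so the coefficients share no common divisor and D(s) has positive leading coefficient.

[1] apply the feedback formula to F2, F3 -> (3*s + 1)/(s^2 - 4*s - 4)
[2] reduce the series chain F1, [F2/(1-F2*F3)]: this yields T(s), and no further normalization is needed

Final answer: (3*s + 1)/(3*s^4 - 16*s^3 + 6*s^2 + 8*s - 8)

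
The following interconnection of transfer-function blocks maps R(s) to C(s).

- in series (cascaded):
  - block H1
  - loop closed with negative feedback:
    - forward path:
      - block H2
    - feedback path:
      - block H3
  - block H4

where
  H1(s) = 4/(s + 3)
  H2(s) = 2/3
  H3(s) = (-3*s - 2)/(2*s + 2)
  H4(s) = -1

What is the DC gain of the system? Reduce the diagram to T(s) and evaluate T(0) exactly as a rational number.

Reducing step by step:

Step 1. apply the feedback formula to H2, H3; result 2*s + 2
Step 2. multiply H1, [H2/(1+H2*H3)], H4 (series); result (-8*s - 8)/(s + 3)
The step-2 result is T(s). Setting s = 0: T(0) = -8/3.

Answer: -8/3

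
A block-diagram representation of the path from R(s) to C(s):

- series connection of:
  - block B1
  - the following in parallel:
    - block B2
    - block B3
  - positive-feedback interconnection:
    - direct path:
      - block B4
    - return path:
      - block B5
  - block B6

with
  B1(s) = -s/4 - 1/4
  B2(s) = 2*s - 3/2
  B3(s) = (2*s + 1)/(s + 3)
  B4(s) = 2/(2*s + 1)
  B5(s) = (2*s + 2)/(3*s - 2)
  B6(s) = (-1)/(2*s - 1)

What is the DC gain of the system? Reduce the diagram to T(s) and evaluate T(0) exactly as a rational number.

Answer: 7/36

Working:
[1] combine B2, B3 in parallel, giving (4*s^2 + 13*s - 7)/(2*s + 6)
[2] close the feedback loop around B4, B5, giving (6*s - 4)/(6*s^2 - 5*s - 6)
[3] series reduction of B1, (B2+B3), [B4/(1-B4*B5)], B6, giving (12*s^4 + 43*s^3 - 16*s^2 - 33*s + 14)/(48*s^4 + 80*s^3 - 220*s^2 - 60*s + 72)
DC gain: substitute s = 0 into T(s) from step 3: T(0) = 14/72 = 7/36.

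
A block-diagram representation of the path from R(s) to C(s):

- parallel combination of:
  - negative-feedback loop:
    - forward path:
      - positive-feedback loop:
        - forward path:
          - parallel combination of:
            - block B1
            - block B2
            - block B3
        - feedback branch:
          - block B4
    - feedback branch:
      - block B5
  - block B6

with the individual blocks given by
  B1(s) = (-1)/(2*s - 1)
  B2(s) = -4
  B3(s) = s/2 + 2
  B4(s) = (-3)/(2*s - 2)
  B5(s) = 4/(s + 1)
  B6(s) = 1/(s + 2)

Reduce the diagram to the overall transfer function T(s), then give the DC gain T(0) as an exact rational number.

[1] add B1, B2, B3 (parallel) gives (2*s^2 - 9*s + 2)/(4*s - 2)
[2] apply the feedback formula to (B1+B2+B3), B4 gives (4*s^3 - 22*s^2 + 22*s - 4)/(14*s^2 - 39*s + 10)
[3] reduce the feedback loop with forward [(B1+B2+B3)/(1-(B1+B2+B3)*B4)] and return B5 gives (4*s^4 - 18*s^3 + 18*s - 4)/(30*s^3 - 113*s^2 + 59*s - 6)
[4] reduce the parallel group [[(B1+B2+B3)/(1-(B1+B2+B3)*B4)]/(1+[(B1+B2+B3)/(1-(B1+B2+B3)*B4)]*B5)], B6 gives (4*s^5 - 10*s^4 - 6*s^3 - 95*s^2 + 91*s - 14)/(30*s^4 - 53*s^3 - 167*s^2 + 112*s - 12)
That last expression is T(s); at s = 0 only the constant terms survive, so T(0) = -14/(-12) = 7/6.

Therefore the answer is 7/6.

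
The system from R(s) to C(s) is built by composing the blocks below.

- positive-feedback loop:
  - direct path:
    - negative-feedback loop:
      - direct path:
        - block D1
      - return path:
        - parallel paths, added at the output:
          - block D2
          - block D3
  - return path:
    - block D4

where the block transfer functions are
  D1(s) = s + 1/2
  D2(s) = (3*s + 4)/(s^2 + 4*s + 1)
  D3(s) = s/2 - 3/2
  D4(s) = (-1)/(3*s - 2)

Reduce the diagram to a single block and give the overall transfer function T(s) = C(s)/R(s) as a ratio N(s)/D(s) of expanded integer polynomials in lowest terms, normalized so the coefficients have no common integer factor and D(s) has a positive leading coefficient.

Step 1 - reduce the parallel group D2, D3; result (s^3 + s^2 - 5*s + 5)/(2*s^2 + 8*s + 2)
Step 2 - feedback reduction of D1, (D2+D3); result (4*s^3 + 18*s^2 + 12*s + 2)/(2*s^4 + 3*s^3 - 5*s^2 + 21*s + 9)
Step 3 - collapse the loop ([D1/(1+D1*(D2+D3))] forward, D4 return), which is the overall transfer function T(s) = C(s)/R(s) in lowest terms

Therefore the answer is (12*s^4 + 46*s^3 - 18*s - 4)/(6*s^5 + 5*s^4 - 17*s^3 + 91*s^2 - 3*s - 16).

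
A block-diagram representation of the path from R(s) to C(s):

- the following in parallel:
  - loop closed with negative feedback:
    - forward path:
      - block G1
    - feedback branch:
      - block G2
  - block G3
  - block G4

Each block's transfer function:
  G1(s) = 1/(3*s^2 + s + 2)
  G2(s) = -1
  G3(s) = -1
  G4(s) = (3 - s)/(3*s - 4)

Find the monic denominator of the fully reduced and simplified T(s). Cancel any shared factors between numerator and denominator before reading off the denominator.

Reducing step by step:

[1] reduce the feedback loop with forward G1 and return G2, giving 1/(3*s^2 + s + 1)
[2] parallel reduction of [G1/(1+G1*G2)], G3, G4, giving (-12*s^3 + 17*s^2 + 6*s + 3)/(9*s^3 - 9*s^2 - s - 4)
T(s) is the step-2 result (common factors already cancelled). Leading coefficient of the denominator: 9. Divide through by 9 for the monic polynomial.

Answer: s^3 - s^2 - s/9 - 4/9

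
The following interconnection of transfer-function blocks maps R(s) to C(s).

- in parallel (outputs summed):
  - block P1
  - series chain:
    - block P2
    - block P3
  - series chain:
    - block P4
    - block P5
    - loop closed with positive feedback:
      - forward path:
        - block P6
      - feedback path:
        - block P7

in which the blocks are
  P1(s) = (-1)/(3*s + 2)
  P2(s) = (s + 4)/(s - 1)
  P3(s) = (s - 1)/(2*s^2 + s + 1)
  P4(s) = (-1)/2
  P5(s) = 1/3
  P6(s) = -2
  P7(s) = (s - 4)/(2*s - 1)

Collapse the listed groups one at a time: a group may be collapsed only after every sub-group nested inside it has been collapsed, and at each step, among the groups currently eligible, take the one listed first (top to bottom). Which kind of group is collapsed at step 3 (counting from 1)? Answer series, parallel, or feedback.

Reducing step by step:

1. cascade P2, P3
2. close the feedback loop around P6, P7
3. reduce the series chain P4, P5, [P6/(1-P6*P7)]
4. parallel reduction of P1, (P2*P3), (P4*P5*[P6/(1-P6*P7)])
At step 3 the group reduced is series.

Answer: series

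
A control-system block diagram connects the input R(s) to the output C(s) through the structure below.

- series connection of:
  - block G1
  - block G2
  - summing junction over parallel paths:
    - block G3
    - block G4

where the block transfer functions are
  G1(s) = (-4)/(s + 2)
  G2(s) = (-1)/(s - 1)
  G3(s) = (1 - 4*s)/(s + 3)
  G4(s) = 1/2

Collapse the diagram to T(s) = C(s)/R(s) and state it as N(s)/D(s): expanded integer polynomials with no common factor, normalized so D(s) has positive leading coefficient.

Answer: (10 - 14*s)/(s^3 + 4*s^2 + s - 6)

Working:
[1] sum the parallel branches G3, G4 -> (5 - 7*s)/(2*s + 6)
[2] multiply G1, G2, (G3+G4) (series), giving the overall T(s)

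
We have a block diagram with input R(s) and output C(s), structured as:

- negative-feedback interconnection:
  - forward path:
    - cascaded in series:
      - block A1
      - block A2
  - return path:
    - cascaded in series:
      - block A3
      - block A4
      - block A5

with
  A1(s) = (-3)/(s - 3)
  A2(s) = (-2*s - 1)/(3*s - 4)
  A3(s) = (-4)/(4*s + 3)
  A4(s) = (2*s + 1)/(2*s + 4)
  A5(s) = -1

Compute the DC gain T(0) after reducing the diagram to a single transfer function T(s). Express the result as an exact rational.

First reduce the diagram to T(s).

(1) multiply A1, A2 (series): (6*s + 3)/(3*s^2 - 13*s + 12)
(2) multiply A3, A4, A5 (series): (4*s + 2)/(4*s^2 + 11*s + 6)
(3) apply the feedback formula to (A1*A2), (A3*A4*A5): (24*s^3 + 78*s^2 + 69*s + 18)/(12*s^4 - 19*s^3 - 53*s^2 + 78*s + 78)
Evaluating the step-3 result (the overall T(s)) at s = 0 gives T(0) = 18/78 = 3/13.

Answer: 3/13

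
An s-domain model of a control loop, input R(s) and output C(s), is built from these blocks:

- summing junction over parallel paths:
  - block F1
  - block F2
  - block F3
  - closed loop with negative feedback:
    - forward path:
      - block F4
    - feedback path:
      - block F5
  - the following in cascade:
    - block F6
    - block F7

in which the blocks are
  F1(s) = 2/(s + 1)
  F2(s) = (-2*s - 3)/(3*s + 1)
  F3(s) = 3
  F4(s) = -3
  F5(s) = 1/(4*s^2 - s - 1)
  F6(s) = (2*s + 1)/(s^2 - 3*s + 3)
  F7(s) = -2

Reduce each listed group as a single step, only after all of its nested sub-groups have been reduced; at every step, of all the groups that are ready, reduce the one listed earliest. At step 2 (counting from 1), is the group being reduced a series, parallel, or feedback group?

The answer is series.

Reasoning:
[1] collapse the loop (F4 forward, F5 return)
[2] multiply F6, F7 (series)
[3] combine F1, F2, F3, [F4/(1+F4*F5)], (F6*F7) in parallel
So the answer for step 2 is series.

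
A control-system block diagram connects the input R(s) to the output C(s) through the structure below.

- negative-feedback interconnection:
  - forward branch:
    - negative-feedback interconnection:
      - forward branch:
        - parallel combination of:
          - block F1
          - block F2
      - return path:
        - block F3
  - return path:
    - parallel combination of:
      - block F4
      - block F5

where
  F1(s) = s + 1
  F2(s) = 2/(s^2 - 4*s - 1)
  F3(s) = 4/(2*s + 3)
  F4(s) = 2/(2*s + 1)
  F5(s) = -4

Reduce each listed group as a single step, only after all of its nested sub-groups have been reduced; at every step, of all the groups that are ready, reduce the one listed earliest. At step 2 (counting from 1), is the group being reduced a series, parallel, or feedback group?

Answer: feedback

Working:
(1) add F1, F2 (parallel)
(2) apply the feedback formula to (F1+F2), F3
(3) reduce the parallel group F4, F5
(4) feedback reduction of [(F1+F2)/(1+(F1+F2)*F3)], (F4+F5)
At step 2 the group reduced is feedback.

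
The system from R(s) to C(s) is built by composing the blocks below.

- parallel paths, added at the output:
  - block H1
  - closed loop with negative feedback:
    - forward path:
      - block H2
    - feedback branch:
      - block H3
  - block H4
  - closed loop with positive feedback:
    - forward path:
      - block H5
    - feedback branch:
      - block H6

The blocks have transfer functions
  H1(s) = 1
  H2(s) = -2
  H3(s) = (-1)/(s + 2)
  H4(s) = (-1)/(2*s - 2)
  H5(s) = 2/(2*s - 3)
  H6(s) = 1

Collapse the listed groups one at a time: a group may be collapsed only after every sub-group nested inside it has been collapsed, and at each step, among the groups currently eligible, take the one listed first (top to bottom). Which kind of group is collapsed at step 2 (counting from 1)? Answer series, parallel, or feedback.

Answer: feedback

Working:
Step 1 - close the feedback loop around H2, H3
Step 2 - feedback reduction of H5, H6
Step 3 - reduce the parallel group H1, [H2/(1+H2*H3)], H4, [H5/(1-H5*H6)]
Step 2: feedback.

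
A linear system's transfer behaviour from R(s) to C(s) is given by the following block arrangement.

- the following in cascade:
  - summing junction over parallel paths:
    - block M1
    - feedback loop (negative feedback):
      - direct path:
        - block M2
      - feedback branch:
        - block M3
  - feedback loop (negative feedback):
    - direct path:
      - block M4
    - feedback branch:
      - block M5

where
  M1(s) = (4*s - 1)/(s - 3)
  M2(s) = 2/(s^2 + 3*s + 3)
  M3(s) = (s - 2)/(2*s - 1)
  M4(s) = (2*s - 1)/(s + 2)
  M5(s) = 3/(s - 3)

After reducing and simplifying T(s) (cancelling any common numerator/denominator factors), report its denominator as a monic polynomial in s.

The answer is s^5 + 15*s^4/2 + 6*s^3 - 27*s^2/2 - 40*s + 63/2.

Reasoning:
1. apply the feedback formula to M2, M3 -> (4*s - 2)/(2*s^3 + 5*s^2 + 5*s - 7)
2. sum the parallel branches M1, [M2/(1+M2*M3)] -> (8*s^4 + 18*s^3 + 19*s^2 - 47*s + 13)/(2*s^4 - s^3 - 10*s^2 - 22*s + 21)
3. feedback reduction of M4, M5 -> (2*s^2 - 7*s + 3)/(s^2 + 5*s - 9)
4. series reduction of (M1+[M2/(1+M2*M3)]), [M4/(1+M4*M5)] -> (16*s^5 + 28*s^4 + 20*s^3 - 113*s^2 + 73*s - 13)/(2*s^5 + 15*s^4 + 12*s^3 - 27*s^2 - 80*s + 63)
That last expression is T(s), already simplified. Scaling its denominator by 1/2 (the reciprocal of the leading coefficient) yields the monic denominator.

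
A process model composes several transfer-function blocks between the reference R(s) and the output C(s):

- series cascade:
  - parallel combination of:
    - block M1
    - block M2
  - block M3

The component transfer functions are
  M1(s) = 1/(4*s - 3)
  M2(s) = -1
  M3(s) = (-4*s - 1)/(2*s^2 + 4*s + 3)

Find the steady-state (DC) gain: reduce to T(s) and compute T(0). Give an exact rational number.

The answer is 4/9.

Reasoning:
Step 1: parallel reduction of M1, M2, giving (4 - 4*s)/(4*s - 3)
Step 2: cascade (M1+M2), M3, giving (16*s^2 - 12*s - 4)/(8*s^3 + 10*s^2 - 9)
Step 2 gives the overall T(s). Then T(0) = -4/(-9) = 4/9.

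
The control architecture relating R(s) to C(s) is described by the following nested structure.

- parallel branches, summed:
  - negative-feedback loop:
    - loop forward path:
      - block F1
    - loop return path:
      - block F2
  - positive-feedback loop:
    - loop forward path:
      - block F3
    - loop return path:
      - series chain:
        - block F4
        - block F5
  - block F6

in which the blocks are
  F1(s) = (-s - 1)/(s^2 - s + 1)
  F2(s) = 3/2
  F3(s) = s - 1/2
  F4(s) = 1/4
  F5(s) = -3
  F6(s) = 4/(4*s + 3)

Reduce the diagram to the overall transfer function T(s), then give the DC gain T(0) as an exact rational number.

First reduce the diagram to T(s).

Step 1: apply the feedback formula to F1, F2 gives (-2*s - 2)/(2*s^2 - 5*s - 1)
Step 2: reduce the series chain F4, F5 gives (-3)/4
Step 3: reduce the feedback loop with forward F3 and return (F4*F5) gives (8*s - 4)/(6*s + 5)
Step 4: add [F1/(1+F1*F2)], [F3/(1-F3*(F4*F5))], F6 (parallel) gives (64*s^4 - 144*s^3 - 300*s^2 - 178*s - 38)/(48*s^4 - 44*s^3 - 184*s^2 - 113*s - 15)
Evaluating the step-4 result (the overall T(s)) at s = 0 gives T(0) = -38/(-15) = 38/15.

Answer: 38/15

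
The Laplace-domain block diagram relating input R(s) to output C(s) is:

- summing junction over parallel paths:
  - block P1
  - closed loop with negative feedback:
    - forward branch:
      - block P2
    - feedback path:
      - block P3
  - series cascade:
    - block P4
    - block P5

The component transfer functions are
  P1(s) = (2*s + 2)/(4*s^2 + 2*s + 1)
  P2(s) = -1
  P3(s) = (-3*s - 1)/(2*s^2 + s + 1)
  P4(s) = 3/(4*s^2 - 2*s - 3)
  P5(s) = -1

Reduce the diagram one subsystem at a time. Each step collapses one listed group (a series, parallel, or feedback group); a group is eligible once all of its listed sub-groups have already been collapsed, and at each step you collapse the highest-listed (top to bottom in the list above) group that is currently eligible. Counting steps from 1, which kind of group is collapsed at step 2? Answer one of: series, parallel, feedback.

(1) collapse the loop (P2 forward, P3 return)
(2) combine P4, P5 in series
(3) combine P1, [P2/(1+P2*P3)], (P4*P5) in parallel
Step 2 collapses a series group.

Hence the answer: series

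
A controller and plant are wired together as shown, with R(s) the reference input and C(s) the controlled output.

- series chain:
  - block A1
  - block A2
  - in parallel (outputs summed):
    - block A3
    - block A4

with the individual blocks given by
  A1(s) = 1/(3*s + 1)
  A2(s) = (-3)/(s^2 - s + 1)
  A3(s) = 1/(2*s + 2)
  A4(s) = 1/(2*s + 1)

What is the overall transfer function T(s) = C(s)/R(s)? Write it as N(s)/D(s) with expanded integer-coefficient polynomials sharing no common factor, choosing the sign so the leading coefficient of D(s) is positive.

Step 1. sum the parallel branches A3, A4 -> (4*s + 3)/(4*s^2 + 6*s + 2)
Step 2. reduce the series chain A1, A2, (A3+A4), giving the overall T(s)

Therefore the answer is (-12*s - 9)/(12*s^5 + 10*s^4 + 2*s^3 + 12*s^2 + 10*s + 2).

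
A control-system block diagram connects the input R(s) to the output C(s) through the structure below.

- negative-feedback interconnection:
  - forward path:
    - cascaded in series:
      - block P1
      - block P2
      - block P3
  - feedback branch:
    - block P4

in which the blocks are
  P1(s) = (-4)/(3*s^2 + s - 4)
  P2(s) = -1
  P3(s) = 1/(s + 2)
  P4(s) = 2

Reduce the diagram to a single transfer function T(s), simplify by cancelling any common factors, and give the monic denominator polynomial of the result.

Reducing step by step:

[1] reduce the series chain P1, P2, P3, giving 4/(3*s^3 + 7*s^2 - 2*s - 8)
[2] collapse the loop ((P1*P2*P3) forward, P4 return), giving 4/(3*s^3 + 7*s^2 - 2*s)
Step 2 gives the fully reduced T(s), with no common factor left to cancel. The denominator's leading coefficient is 3, so divide each of its coefficients by 3 to get the monic form.

Answer: s^3 + 7*s^2/3 - 2*s/3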